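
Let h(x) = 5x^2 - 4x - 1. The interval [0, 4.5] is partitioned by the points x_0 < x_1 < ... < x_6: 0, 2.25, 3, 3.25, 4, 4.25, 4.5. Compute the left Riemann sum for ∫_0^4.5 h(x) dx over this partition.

80.171875

Subinterval widths: 2.25, 0.75, 0.25, 0.75, 0.25, 0.25.
Left endpoints: 0, 2.25, 3, 3.25, 4, 4.25.
h(0) = -1, h(2.25) = 15.3125, h(3) = 32, h(3.25) = 38.8125, h(4) = 63, h(4.25) = 72.3125.
Sum = Σ Δx_i · h(x_i).
Sum = 80.171875.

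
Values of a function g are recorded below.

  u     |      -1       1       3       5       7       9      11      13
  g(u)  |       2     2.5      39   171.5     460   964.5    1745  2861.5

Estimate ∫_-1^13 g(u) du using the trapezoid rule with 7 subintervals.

Δu = 2.
T_7 = (2/2)·[2 + 2·2.5 + 2·39 + 2·171.5 + 2·460 + 2·964.5 + 2·1745 + 2861.5] = 9628.5.

9628.5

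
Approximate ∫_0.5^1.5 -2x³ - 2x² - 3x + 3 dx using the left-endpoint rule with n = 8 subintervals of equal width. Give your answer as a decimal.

-3.84375

Δx = (1.5 − 0.5)/8 = 0.125.
Left endpoints: 0.5, 0.625, 0.75, 0.875, 1, 1.125, 1.25, 1.375.
f(0.5) = 0.75, f(0.625) = -0.14453125, f(0.75) = -1.21875, f(0.875) = -2.49609375, f(1) = -4, f(1.125) = -5.75390625, f(1.25) = -7.78125, f(1.375) = -10.10546875.
Sum = Δx · [f(0.5) + f(0.625) + f(0.75) + ...].
Sum = -3.84375.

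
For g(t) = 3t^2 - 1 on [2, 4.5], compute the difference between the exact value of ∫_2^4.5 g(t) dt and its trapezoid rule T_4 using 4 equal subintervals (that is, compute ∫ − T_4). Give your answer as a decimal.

-0.48828125

Exact integral: ∫_2^4.5 g(t) dt = 80.625.
T_4 = 81.11328125.
Error = 80.625 − 81.11328125 = -0.48828125.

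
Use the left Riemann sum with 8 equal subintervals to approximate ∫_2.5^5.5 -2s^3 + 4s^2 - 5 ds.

-214.875

Δs = (5.5 − 2.5)/8 = 0.375.
Left endpoints: 2.5, 2.875, 3.25, 3.625, 4, 4.375, 4.75, 5.125.
f(2.5) = -11.25, f(2.875) = -19.46484375, f(3.25) = -31.40625, f(3.625) = -47.70703125, f(4) = -69, f(4.375) = -95.91796875, f(4.75) = -129.09375, f(5.125) = -169.16015625.
Sum = Δs · [f(2.5) + f(2.875) + f(3.25) + ...].
Sum = -214.875.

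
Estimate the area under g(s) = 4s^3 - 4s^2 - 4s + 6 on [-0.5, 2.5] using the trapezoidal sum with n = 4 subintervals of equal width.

Δs = (2.5 − (-0.5))/4 = 0.75.
g(-0.5) = 6.5, g(0.25) = 4.8125, g(1) = 2, g(1.75) = 8.1875, g(2.5) = 33.5.
T_4 = (Δs/2)·[g(s_0) + 2g(s_1) + 2g(s_2) + 2g(s_3) + g(s_4)].
Sum = 26.25.

26.25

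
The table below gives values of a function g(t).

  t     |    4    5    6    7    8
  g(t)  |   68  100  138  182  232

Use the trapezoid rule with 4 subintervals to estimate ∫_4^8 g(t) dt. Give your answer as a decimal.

570

Δt = 1.
T_4 = (1/2)·[68 + 2·100 + 2·138 + 2·182 + 232] = 570.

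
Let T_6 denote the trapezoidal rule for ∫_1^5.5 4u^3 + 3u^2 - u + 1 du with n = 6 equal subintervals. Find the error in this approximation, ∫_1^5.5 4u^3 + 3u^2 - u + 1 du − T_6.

-17.71875

Exact integral: ∫_1^5.5 f(u) du = 1069.3125.
T_6 = 1087.03125.
Error = 1069.3125 − 1087.03125 = -17.71875.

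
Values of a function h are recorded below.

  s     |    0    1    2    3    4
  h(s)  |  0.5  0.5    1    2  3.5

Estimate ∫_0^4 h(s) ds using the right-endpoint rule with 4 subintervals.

7

Δs = 1.
Sum = 1·[0.5 + 1 + 2 + 3.5] = 7.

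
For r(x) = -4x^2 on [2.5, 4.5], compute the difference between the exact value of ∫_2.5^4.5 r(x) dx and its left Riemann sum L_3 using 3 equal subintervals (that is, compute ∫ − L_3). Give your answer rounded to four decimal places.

-18.0741

Exact integral: ∫_2.5^4.5 r(x) dx ≈ -100.666667.
L_3 ≈ -82.592593.
Error ≈ -100.666667 − (-82.592593) ≈ -18.0741.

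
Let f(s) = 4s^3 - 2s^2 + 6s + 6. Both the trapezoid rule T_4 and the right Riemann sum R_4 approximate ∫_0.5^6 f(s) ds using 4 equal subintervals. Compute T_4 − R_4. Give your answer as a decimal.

T_4 = 1356.39453125.
R_4 = 1923.58203125.
T_4 − R_4 = -567.1875.

-567.1875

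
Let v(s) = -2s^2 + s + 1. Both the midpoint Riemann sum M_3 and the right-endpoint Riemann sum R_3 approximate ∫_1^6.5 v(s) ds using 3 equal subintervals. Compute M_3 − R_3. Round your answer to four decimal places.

M_3 ≈ -153.210648.
R_3 ≈ -233.037037.
M_3 − R_3 ≈ 79.8264.

79.8264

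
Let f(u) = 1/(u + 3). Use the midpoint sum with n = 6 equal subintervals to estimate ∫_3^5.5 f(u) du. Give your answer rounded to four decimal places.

Δu = (5.5 − 3)/6 = 5/12.
Midpoints: 77/24, 3.625, 97/24, 107/24, 4.875, 127/24.
f(77/24) = 24/149, f(3.625) = 8/53, f(97/24) = 24/169, f(107/24) = 24/179, f(4.875) = 8/63, f(127/24) = 24/199.
Sum = Δu · [f(77/24) + f(3.625) + f(97/24) + ...].
Sum ≈ 0.3482.

0.3482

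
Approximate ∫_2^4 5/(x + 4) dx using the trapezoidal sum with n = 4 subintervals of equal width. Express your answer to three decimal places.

1.440

Δx = (4 − 2)/4 = 0.5.
f(2) = 5/6, f(2.5) = 10/13, f(3) = 5/7, f(3.5) = 2/3, f(4) = 0.625.
T_4 = (Δx/2)·[f(x_0) + 2f(x_1) + 2f(x_2) + 2f(x_3) + f(x_4)].
Sum ≈ 1.440.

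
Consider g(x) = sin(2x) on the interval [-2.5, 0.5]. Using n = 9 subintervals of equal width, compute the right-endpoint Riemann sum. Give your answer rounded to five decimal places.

Δx = (0.5 − (-2.5))/9 = 1/3.
Right endpoints: -13/6, -11/6, -1.5, -7/6, -5/6, -0.5, -1/6, 1/6, 0.5.
g(-13/6) ≈ 0.92901, g(-11/6) ≈ 0.50128, g(-1.5) ≈ -0.14112, g(-7/6) ≈ -0.72309, g(-5/6) ≈ -0.99541, g(-0.5) ≈ -0.84147, g(-1/6) ≈ -0.32719, g(1/6) ≈ 0.32719, g(0.5) ≈ 0.84147.
Sum = Δx · [g(-13/6) + g(-11/6) + g(-1.5) + ...].
Sum ≈ -0.14311.

-0.14311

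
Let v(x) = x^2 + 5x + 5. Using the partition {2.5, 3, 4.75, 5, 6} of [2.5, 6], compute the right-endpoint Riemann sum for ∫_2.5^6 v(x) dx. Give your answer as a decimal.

189.046875

Subinterval widths: 0.5, 1.75, 0.25, 1.
Right endpoints: 3, 4.75, 5, 6.
v(3) = 29, v(4.75) = 51.3125, v(5) = 55, v(6) = 71.
Sum = Σ Δx_i · v(x_i).
Sum = 189.046875.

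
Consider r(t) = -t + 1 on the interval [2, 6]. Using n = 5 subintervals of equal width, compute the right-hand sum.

Δt = (6 − 2)/5 = 0.8.
Right endpoints: 2.8, 3.6, 4.4, 5.2, 6.
r(2.8) = -1.8, r(3.6) = -2.6, r(4.4) = -3.4, r(5.2) = -4.2, r(6) = -5.
Sum = Δt · [r(2.8) + r(3.6) + r(4.4) + r(5.2) + r(6)].
Sum = -13.6.

-13.6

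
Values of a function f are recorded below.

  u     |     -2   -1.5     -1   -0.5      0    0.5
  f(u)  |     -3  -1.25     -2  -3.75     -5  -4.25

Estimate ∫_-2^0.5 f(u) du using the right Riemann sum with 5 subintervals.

Δu = 0.5.
Sum = 0.5·[(-1.25) + (-2) + (-3.75) + (-5) + (-4.25)] = -8.125.

-8.125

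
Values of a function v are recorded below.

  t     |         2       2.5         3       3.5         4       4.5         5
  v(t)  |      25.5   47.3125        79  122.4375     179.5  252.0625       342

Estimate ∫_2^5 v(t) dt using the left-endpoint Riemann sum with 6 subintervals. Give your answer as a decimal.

352.90625

Δt = 0.5.
Sum = 0.5·[25.5 + 47.3125 + 79 + 122.4375 + 179.5 + 252.0625] = 352.90625.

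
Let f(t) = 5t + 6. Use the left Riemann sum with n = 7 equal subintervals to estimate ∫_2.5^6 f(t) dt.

Δt = (6 − 2.5)/7 = 0.5.
Left endpoints: 2.5, 3, 3.5, 4, 4.5, 5, 5.5.
f(2.5) = 18.5, f(3) = 21, f(3.5) = 23.5, f(4) = 26, f(4.5) = 28.5, f(5) = 31, f(5.5) = 33.5.
Sum = Δt · [f(2.5) + f(3) + f(3.5) + ...].
Sum = 91.

91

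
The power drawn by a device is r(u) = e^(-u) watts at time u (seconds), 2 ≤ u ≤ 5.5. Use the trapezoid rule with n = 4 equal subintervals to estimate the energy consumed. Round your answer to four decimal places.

Δu = (5.5 − 2)/4 = 0.875.
r(2) ≈ 0.1353, r(2.875) ≈ 0.0564, r(3.75) ≈ 0.0235, r(4.625) ≈ 0.0098, r(5.5) ≈ 0.0041.
T_4 = (Δu/2)·[r(u_0) + 2r(u_1) + 2r(u_2) + 2r(u_3) + r(u_4)].
Sum ≈ 0.1395.

0.1395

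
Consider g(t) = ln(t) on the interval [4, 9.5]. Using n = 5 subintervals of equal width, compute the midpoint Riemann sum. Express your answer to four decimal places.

Δt = (9.5 − 4)/5 = 1.1.
Midpoints: 4.55, 5.65, 6.75, 7.85, 8.95.
g(4.55) ≈ 1.5151, g(5.65) ≈ 1.7317, g(6.75) ≈ 1.9095, g(7.85) ≈ 2.0605, g(8.95) ≈ 2.1917.
Sum = Δt · [g(4.55) + g(5.65) + g(6.75) + g(7.85) + g(8.95)].
Sum ≈ 10.3493.

10.3493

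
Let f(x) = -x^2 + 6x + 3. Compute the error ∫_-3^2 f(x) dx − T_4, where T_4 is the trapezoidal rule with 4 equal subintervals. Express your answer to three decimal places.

Exact integral: ∫_-3^2 f(x) dx ≈ -11.66667.
T_4 = -12.96875.
Error ≈ -11.66667 − (-12.96875) ≈ 1.302.

1.302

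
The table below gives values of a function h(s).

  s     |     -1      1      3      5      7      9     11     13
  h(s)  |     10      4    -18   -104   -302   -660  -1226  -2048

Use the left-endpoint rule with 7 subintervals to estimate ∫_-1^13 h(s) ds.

-4592

Δs = 2.
Sum = 2·[10 + 4 + (-18) + (-104) + (-302) + (-660) + (-1226)] = -4592.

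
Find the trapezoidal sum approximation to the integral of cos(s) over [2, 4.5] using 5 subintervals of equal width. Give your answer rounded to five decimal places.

-1.84735

Δs = (4.5 − 2)/5 = 0.5.
f(2) ≈ -0.41615, f(2.5) ≈ -0.80114, f(3) ≈ -0.98999, f(3.5) ≈ -0.93646, f(4) ≈ -0.65364, f(4.5) ≈ -0.21080.
T_5 = (Δs/2)·[f(s_0) + 2f(s_1) + ... + 2f(s_{4}) + f(s_5)].
Sum ≈ -1.84735.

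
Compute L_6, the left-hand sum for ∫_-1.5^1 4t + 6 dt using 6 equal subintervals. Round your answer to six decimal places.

Δt = (1 − (-1.5))/6 = 5/12.
Left endpoints: -1.5, -13/12, -2/3, -0.25, 1/6, 7/12.
f(-1.5) = 0, f(-13/12) = 5/3, f(-2/3) = 10/3, f(-0.25) = 5, f(1/6) = 20/3, f(7/12) = 25/3.
Sum = Δt · [f(-1.5) + f(-13/12) + f(-2/3) + ...].
Sum ≈ 10.416667.

10.416667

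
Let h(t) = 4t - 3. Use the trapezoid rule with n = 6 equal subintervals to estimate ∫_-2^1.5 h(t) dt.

-14

Δt = (1.5 − (-2))/6 = 7/12.
h(-2) = -11, h(-17/12) = -26/3, h(-5/6) = -19/3, h(-0.25) = -4, h(1/3) = -5/3, h(11/12) = 2/3, h(1.5) = 3.
T_6 = (Δt/2)·[h(t_0) + 2h(t_1) + ... + 2h(t_{5}) + h(t_6)].
Sum = -14.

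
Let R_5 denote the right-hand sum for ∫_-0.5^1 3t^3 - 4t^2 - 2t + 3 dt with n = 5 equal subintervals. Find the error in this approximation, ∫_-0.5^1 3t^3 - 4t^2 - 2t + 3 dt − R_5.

0.433125

Exact integral: ∫_-0.5^1 f(t) dt = 2.953125.
R_5 = 2.52.
Error = 2.953125 − 2.52 = 0.433125.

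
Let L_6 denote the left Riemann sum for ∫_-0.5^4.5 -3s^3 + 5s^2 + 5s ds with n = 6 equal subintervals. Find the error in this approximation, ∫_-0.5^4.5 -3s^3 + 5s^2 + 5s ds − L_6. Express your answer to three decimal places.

Exact integral: ∫_-0.5^4.5 f(s) ds ≈ -105.41667.
L_6 ≈ -50.96065.
Error ≈ -105.41667 − (-50.96065) ≈ -54.456.

-54.456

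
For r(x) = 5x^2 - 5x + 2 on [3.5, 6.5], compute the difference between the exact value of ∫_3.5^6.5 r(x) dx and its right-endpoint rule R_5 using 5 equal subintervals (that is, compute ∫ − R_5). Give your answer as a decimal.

Exact integral: ∫_3.5^6.5 r(x) dx = 317.25.
R_5 = 358.65.
Error = 317.25 − 358.65 = -41.4.

-41.4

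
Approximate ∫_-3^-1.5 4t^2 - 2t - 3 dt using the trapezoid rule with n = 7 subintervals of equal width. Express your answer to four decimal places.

33.7959

Δt = (-1.5 − (-3))/7 = 3/14.
f(-3) = 39, f(-39/14) = 1647/49, f(-18/7) = 1401/49, f(-33/14) = 1173/49, f(-15/7) = 963/49, f(-27/14) = 771/49, f(-12/7) = 597/49, f(-1.5) = 9.
T_7 = (Δt/2)·[f(t_0) + 2f(t_1) + ... + 2f(t_{6}) + f(t_7)].
Sum ≈ 33.7959.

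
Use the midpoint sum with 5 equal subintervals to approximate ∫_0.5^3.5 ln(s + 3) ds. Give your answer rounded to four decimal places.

4.7840

Δs = (3.5 − 0.5)/5 = 0.6.
Midpoints: 0.8, 1.4, 2, 2.6, 3.2.
f(0.8) ≈ 1.3350, f(1.4) ≈ 1.4816, f(2) ≈ 1.6094, f(2.6) ≈ 1.7228, f(3.2) ≈ 1.8245.
Sum = Δs · [f(0.8) + f(1.4) + f(2) + f(2.6) + f(3.2)].
Sum ≈ 4.7840.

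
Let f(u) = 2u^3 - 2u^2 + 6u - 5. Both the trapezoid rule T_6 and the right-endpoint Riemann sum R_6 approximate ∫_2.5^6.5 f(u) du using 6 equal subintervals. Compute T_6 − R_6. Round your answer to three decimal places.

-156.667

T_6 ≈ 795.74074.
R_6 ≈ 952.40741.
T_6 − R_6 ≈ -156.667.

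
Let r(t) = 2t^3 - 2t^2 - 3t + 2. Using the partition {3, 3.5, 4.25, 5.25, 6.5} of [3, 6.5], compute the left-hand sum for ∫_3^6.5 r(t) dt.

436.3828125

Subinterval widths: 0.5, 0.75, 1, 1.25.
Left endpoints: 3, 3.5, 4.25, 5.25.
r(3) = 29, r(3.5) = 52.75, r(4.25) = 106.65625, r(5.25) = 220.53125.
Sum = Σ Δt_i · r(t_i).
Sum = 436.3828125.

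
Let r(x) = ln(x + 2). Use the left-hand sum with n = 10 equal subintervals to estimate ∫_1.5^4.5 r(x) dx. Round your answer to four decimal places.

4.6882

Δx = (4.5 − 1.5)/10 = 0.3.
Left endpoints: 1.5, 1.8, 2.1, 2.4, 2.7, 3, 3.3, 3.6, 3.9, 4.2.
r(1.5) ≈ 1.2528, r(1.8) ≈ 1.3350, r(2.1) ≈ 1.4110, r(2.4) ≈ 1.4816, r(2.7) ≈ 1.5476, r(3) ≈ 1.6094, r(3.3) ≈ 1.6677, r(3.6) ≈ 1.7228, r(3.9) ≈ 1.7750, r(4.2) ≈ 1.8245.
Sum = Δx · [r(1.5) + r(1.8) + r(2.1) + ...].
Sum ≈ 4.6882.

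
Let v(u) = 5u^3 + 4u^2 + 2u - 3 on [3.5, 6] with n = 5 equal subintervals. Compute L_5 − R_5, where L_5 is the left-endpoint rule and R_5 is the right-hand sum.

-482.8125

L_5 = 1445.9375.
R_5 = 1928.75.
L_5 − R_5 = -482.8125.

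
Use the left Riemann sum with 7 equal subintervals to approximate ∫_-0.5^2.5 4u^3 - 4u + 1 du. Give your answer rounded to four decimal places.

20.1735

Δu = (2.5 − (-0.5))/7 = 3/7.
Left endpoints: -0.5, -1/14, 5/14, 11/14, 17/14, 23/14, 29/14.
f(-0.5) = 2.5, f(-1/14) = 881/686, f(5/14) = -169/686, f(11/14) = -139/686, f(17/14) = 2267/686, f(23/14) = 8345/686, f(29/14) = 19391/686.
Sum = Δu · [f(-0.5) + f(-1/14) + f(5/14) + ...].
Sum ≈ 20.1735.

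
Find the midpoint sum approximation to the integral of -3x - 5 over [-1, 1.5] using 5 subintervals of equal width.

-14.375

Δx = (1.5 − (-1))/5 = 0.5.
Midpoints: -0.75, -0.25, 0.25, 0.75, 1.25.
f(-0.75) = -2.75, f(-0.25) = -4.25, f(0.25) = -5.75, f(0.75) = -7.25, f(1.25) = -8.75.
Sum = Δx · [f(-0.75) + f(-0.25) + f(0.25) + f(0.75) + f(1.25)].
Sum = -14.375.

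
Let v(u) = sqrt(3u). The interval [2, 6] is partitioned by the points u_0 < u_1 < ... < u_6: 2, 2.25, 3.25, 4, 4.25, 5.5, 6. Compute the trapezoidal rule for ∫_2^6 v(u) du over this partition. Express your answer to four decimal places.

13.6872

Subinterval widths: 0.25, 1, 0.75, 0.25, 1.25, 0.5.
v(2) ≈ 2.4495, v(2.25) ≈ 2.5981, v(3.25) ≈ 3.1225, v(4) ≈ 3.4641, v(4.25) ≈ 3.5707, v(5.5) ≈ 4.0620, v(6) ≈ 4.2426.
On each subinterval the trapezoid contributes (Δu_i/2)·[v(u_{i-1}) + v(u_i)].
Sum ≈ 13.6872.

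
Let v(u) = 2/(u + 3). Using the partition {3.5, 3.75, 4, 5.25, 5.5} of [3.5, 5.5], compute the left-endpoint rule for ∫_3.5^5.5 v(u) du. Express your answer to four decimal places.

0.5687

Subinterval widths: 0.25, 0.25, 1.25, 0.25.
Left endpoints: 3.5, 3.75, 4, 5.25.
v(3.5) = 4/13, v(3.75) = 8/27, v(4) = 2/7, v(5.25) = 8/33.
Sum = Σ Δu_i · v(u_i).
Sum ≈ 0.5687.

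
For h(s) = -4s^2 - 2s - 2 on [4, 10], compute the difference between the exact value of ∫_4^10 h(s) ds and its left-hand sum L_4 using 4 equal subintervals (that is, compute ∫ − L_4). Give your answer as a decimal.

-252

Exact integral: ∫_4^10 h(s) ds = -1344.
L_4 = -1092.
Error = -1344 − (-1092) = -252.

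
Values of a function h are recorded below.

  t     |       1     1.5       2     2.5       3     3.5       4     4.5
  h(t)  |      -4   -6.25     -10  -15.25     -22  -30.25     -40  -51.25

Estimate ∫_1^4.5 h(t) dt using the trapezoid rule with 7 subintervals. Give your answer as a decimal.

Δt = 0.5.
T_7 = (0.5/2)·[(-4) + 2·(-6.25) + 2·(-10) + 2·(-15.25) + 2·(-22) + 2·(-30.25) + 2·(-40) + (-51.25)] = -75.6875.

-75.6875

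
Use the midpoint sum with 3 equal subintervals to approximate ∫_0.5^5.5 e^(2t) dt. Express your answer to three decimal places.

Δt = (5.5 − 0.5)/3 = 5/3.
Midpoints: 4/3, 3, 14/3.
f(4/3) ≈ 14.392, f(3) ≈ 403.429, f(14/3) ≈ 11308.765.
Sum = Δt · [f(4/3) + f(3) + f(14/3)].
Sum ≈ 19544.309.

19544.309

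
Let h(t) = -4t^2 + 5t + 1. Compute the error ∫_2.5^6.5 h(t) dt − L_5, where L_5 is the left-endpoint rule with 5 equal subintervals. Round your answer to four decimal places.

Exact integral: ∫_2.5^6.5 h(t) dt ≈ -251.333333.
L_5 = -203.44.
Error ≈ -251.333333 − (-203.44) ≈ -47.8933.

-47.8933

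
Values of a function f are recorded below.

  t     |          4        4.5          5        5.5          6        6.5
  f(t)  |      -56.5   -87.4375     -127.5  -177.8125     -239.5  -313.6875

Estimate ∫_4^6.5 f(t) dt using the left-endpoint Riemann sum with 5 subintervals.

-344.375

Δt = 0.5.
Sum = 0.5·[(-56.5) + (-87.4375) + (-127.5) + (-177.8125) + (-239.5)] = -344.375.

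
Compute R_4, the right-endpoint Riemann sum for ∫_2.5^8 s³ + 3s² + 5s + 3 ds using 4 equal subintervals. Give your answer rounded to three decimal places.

Δs = (8 − 2.5)/4 = 1.375.
Right endpoints: 3.875, 5.25, 6.625, 8.
f(3.875) = 64311/512, f(5.25) = 256.640625, f(6.625) = 234789/512, f(8) = 747.
Sum = Δs · [f(3.875) + f(5.25) + f(6.625) + f(8)].
Sum ≈ 2183.253.

2183.253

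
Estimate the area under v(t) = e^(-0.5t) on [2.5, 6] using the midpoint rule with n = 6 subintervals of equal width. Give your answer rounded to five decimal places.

0.47176

Δt = (6 − 2.5)/6 = 7/12.
Midpoints: 67/24, 3.375, 95/24, 109/24, 5.125, 137/24.
v(67/24) ≈ 0.24763, v(3.375) ≈ 0.18498, v(95/24) ≈ 0.13818, v(109/24) ≈ 0.10323, v(5.125) ≈ 0.07711, v(137/24) ≈ 0.05760.
Sum = Δt · [v(67/24) + v(3.375) + v(95/24) + ...].
Sum ≈ 0.47176.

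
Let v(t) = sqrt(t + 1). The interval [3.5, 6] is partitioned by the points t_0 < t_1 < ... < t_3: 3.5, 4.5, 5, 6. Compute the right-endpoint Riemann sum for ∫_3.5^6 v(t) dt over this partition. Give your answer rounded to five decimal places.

6.21570

Subinterval widths: 1, 0.5, 1.
Right endpoints: 4.5, 5, 6.
v(4.5) ≈ 2.34521, v(5) ≈ 2.44949, v(6) ≈ 2.64575.
Sum = Σ Δt_i · v(t_i).
Sum ≈ 6.21570.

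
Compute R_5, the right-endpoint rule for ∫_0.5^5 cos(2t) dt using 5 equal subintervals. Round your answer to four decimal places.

-1.1155

Δt = (5 − 0.5)/5 = 0.9.
Right endpoints: 1.4, 2.3, 3.2, 4.1, 5.
f(1.4) ≈ -0.9422, f(2.3) ≈ -0.1122, f(3.2) ≈ 0.9932, f(4.1) ≈ -0.3392, f(5) ≈ -0.8391.
Sum = Δt · [f(1.4) + f(2.3) + f(3.2) + f(4.1) + f(5)].
Sum ≈ -1.1155.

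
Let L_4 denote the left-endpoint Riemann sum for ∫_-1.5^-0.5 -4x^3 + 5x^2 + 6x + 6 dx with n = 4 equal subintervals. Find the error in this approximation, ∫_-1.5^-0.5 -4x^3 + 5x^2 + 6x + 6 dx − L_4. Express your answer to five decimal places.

-2.30208

Exact integral: ∫_-1.5^-0.5 f(x) dx ≈ 10.4166667.
L_4 = 12.71875.
Error ≈ 10.4166667 − 12.71875 ≈ -2.30208.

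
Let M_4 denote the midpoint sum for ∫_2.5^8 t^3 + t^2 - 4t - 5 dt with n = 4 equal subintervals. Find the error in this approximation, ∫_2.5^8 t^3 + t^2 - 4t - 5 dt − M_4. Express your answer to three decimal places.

14.514

Exact integral: ∫_2.5^8 f(t) dt ≈ 1036.69271.
M_4 ≈ 1022.17822.
Error ≈ 1036.69271 − 1022.17822 ≈ 14.514.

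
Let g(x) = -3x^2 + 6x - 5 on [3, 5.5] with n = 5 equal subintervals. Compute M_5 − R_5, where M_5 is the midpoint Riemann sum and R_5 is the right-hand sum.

12.65625

M_5 = -87.96875.
R_5 = -100.625.
M_5 − R_5 = 12.65625.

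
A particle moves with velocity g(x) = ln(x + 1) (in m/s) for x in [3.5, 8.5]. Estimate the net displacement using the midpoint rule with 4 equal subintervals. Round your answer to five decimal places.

Δx = (8.5 − 3.5)/4 = 1.25.
Midpoints: 4.125, 5.375, 6.625, 7.875.
g(4.125) ≈ 1.63413, g(5.375) ≈ 1.85238, g(6.625) ≈ 2.03143, g(7.875) ≈ 2.18324.
Sum = Δx · [g(4.125) + g(5.375) + g(6.625) + g(7.875)].
Sum ≈ 9.62648.

9.62648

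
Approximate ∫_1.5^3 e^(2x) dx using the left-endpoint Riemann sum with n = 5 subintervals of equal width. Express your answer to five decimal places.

Δx = (3 − 1.5)/5 = 0.3.
Left endpoints: 1.5, 1.8, 2.1, 2.4, 2.7.
f(1.5) ≈ 20.08554, f(1.8) ≈ 36.59823, f(2.1) ≈ 66.68633, f(2.4) ≈ 121.51042, f(2.7) ≈ 221.40642.
Sum = Δx · [f(1.5) + f(1.8) + f(2.1) + f(2.4) + f(2.7)].
Sum ≈ 139.88608.

139.88608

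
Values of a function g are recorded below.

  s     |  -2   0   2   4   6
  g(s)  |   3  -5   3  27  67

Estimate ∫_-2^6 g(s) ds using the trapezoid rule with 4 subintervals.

120

Δs = 2.
T_4 = (2/2)·[3 + 2·(-5) + 2·3 + 2·27 + 67] = 120.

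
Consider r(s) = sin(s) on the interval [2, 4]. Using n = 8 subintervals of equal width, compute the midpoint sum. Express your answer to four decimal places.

Δs = (4 − 2)/8 = 0.25.
Midpoints: 2.125, 2.375, 2.625, 2.875, 3.125, 3.375, 3.625, 3.875.
r(2.125) ≈ 0.8503, r(2.375) ≈ 0.6937, r(2.625) ≈ 0.4939, r(2.875) ≈ 0.2634, r(3.125) ≈ 0.0166, r(3.375) ≈ -0.2313, r(3.625) ≈ -0.4648, r(3.875) ≈ -0.6694.
Sum = Δs · [r(2.125) + r(2.375) + r(2.625) + ...].
Sum ≈ 0.2381.

0.2381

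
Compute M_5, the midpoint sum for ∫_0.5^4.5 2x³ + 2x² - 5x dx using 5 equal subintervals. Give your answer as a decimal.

212.04

Δx = (4.5 − 0.5)/5 = 0.8.
Midpoints: 0.9, 1.7, 2.5, 3.3, 4.1.
f(0.9) = -1.422, f(1.7) = 7.106, f(2.5) = 31.25, f(3.3) = 77.154, f(4.1) = 150.962.
Sum = Δx · [f(0.9) + f(1.7) + f(2.5) + f(3.3) + f(4.1)].
Sum = 212.04.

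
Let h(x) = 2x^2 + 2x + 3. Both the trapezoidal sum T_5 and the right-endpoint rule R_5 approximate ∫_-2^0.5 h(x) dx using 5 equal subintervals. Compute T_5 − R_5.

T_5 = 9.375.
R_5 = 8.75.
T_5 − R_5 = 0.625.

0.625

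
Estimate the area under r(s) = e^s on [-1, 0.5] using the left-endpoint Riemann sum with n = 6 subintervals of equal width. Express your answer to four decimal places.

1.1274

Δs = (0.5 − (-1))/6 = 0.25.
Left endpoints: -1, -0.75, -0.5, -0.25, 0, 0.25.
r(-1) ≈ 0.3679, r(-0.75) ≈ 0.4724, r(-0.5) ≈ 0.6065, r(-0.25) ≈ 0.7788, r(0) ≈ 1.0000, r(0.25) ≈ 1.2840.
Sum = Δs · [r(-1) + r(-0.75) + r(-0.5) + ...].
Sum ≈ 1.1274.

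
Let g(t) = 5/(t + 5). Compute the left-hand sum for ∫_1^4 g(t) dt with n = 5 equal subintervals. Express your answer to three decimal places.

Δt = (4 − 1)/5 = 0.6.
Left endpoints: 1, 1.6, 2.2, 2.8, 3.4.
g(1) = 5/6, g(1.6) = 25/33, g(2.2) = 25/36, g(2.8) = 25/39, g(3.4) = 25/42.
Sum = Δt · [g(1) + g(1.6) + g(2.2) + g(2.8) + g(3.4)].
Sum ≈ 2.113.

2.113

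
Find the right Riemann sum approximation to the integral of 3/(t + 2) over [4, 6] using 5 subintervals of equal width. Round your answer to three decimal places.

Δt = (6 − 4)/5 = 0.4.
Right endpoints: 4.4, 4.8, 5.2, 5.6, 6.
f(4.4) = 0.46875, f(4.8) = 15/34, f(5.2) = 5/12, f(5.6) = 15/38, f(6) = 0.375.
Sum = Δt · [f(4.4) + f(4.8) + f(5.2) + f(5.6) + f(6)].
Sum ≈ 0.839.

0.839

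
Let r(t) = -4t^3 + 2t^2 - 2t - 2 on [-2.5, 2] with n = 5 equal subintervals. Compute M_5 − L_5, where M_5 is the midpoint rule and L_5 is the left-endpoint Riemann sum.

M_5 = 30.54375.
L_5 = 83.7.
M_5 − L_5 = -53.15625.

-53.15625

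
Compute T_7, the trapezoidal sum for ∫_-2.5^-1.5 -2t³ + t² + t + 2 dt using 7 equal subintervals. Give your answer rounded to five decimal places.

21.12755

Δt = (-1.5 − (-2.5))/7 = 1/7.
f(-2.5) = 37, f(-33/14) = 21535/686, f(-31/14) = 9056/343, f(-29/14) = 15089/686, f(-27/14) = 6221/343, f(-25/14) = 10147/686, f(-23/14) = 4090/343, f(-1.5) = 9.5.
T_7 = (Δt/2)·[f(t_0) + 2f(t_1) + ... + 2f(t_{6}) + f(t_7)].
Sum ≈ 21.12755.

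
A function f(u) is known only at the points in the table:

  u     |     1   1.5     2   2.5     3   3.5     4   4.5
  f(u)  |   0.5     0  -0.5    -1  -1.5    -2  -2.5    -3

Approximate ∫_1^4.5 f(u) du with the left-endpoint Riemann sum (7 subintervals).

-3.5

Δu = 0.5.
Sum = 0.5·[0.5 + 0 + (-0.5) + (-1) + (-1.5) + (-2) + (-2.5)] = -3.5.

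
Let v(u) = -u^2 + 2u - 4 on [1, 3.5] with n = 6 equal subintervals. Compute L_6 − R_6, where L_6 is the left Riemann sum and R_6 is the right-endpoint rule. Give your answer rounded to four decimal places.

2.6042

L_6 ≈ -11.478588.
R_6 ≈ -14.082755.
L_6 − R_6 ≈ 2.6042.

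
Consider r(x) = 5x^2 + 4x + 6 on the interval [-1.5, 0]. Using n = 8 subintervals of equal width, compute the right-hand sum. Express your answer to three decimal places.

9.677

Δx = (0 − (-1.5))/8 = 0.1875.
Right endpoints: -1.3125, -1.125, -0.9375, -0.75, -0.5625, -0.375, -0.1875, 0.
r(-1.3125) = 9.36328125, r(-1.125) = 7.828125, r(-0.9375) = 6.64453125, r(-0.75) = 5.8125, r(-0.5625) = 5.33203125, r(-0.375) = 5.203125, r(-0.1875) = 5.42578125, r(0) = 6.
Sum = Δx · [r(-1.3125) + r(-1.125) + r(-0.9375) + ...].
Sum ≈ 9.677.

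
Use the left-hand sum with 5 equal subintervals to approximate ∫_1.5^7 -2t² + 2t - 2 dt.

-147.51

Δt = (7 − 1.5)/5 = 1.1.
Left endpoints: 1.5, 2.6, 3.7, 4.8, 5.9.
f(1.5) = -3.5, f(2.6) = -10.32, f(3.7) = -21.98, f(4.8) = -38.48, f(5.9) = -59.82.
Sum = Δt · [f(1.5) + f(2.6) + f(3.7) + f(4.8) + f(5.9)].
Sum = -147.51.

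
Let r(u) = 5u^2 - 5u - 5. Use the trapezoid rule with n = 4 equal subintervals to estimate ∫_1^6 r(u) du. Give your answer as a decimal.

Δu = (6 − 1)/4 = 1.25.
r(1) = -5, r(2.25) = 9.0625, r(3.5) = 38.75, r(4.75) = 84.0625, r(6) = 145.
T_4 = (Δu/2)·[r(u_0) + 2r(u_1) + 2r(u_2) + 2r(u_3) + r(u_4)].
Sum = 252.34375.

252.34375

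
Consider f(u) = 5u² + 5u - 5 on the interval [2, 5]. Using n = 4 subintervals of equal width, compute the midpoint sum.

231.796875

Δu = (5 − 2)/4 = 0.75.
Midpoints: 2.375, 3.125, 3.875, 4.625.
f(2.375) = 35.078125, f(3.125) = 59.453125, f(3.875) = 89.453125, f(4.625) = 125.078125.
Sum = Δu · [f(2.375) + f(3.125) + f(3.875) + f(4.625)].
Sum = 231.796875.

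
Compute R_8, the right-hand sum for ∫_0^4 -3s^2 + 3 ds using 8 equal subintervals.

Δs = (4 − 0)/8 = 0.5.
Right endpoints: 0.5, 1, 1.5, 2, 2.5, 3, 3.5, 4.
f(0.5) = 2.25, f(1) = 0, f(1.5) = -3.75, f(2) = -9, f(2.5) = -15.75, f(3) = -24, f(3.5) = -33.75, f(4) = -45.
Sum = Δs · [f(0.5) + f(1) + f(1.5) + ...].
Sum = -64.5.

-64.5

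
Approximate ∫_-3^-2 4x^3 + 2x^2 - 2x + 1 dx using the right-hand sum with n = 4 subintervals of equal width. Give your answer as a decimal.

-38.625

Δx = (-2 − (-3))/4 = 0.25.
Right endpoints: -2.75, -2.5, -2.25, -2.
f(-2.75) = -61.5625, f(-2.5) = -44, f(-2.25) = -29.9375, f(-2) = -19.
Sum = Δx · [f(-2.75) + f(-2.5) + f(-2.25) + f(-2)].
Sum = -38.625.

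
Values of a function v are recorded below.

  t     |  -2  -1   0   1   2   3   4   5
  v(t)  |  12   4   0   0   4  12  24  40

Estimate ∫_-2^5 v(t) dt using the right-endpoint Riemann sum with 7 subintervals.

84

Δt = 1.
Sum = 1·[4 + 0 + 0 + 4 + 12 + 24 + 40] = 84.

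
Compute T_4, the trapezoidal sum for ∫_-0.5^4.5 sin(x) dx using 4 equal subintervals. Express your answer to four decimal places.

Δx = (4.5 − (-0.5))/4 = 1.25.
f(-0.5) ≈ -0.4794, f(0.75) ≈ 0.6816, f(2) ≈ 0.9093, f(3.25) ≈ -0.1082, f(4.5) ≈ -0.9775.
T_4 = (Δx/2)·[f(x_0) + 2f(x_1) + 2f(x_2) + 2f(x_3) + f(x_4)].
Sum ≈ 0.9428.

0.9428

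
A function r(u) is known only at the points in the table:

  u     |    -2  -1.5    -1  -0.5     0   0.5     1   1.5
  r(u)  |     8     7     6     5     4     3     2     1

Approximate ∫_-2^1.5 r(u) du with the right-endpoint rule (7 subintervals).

14

Δu = 0.5.
Sum = 0.5·[7 + 6 + 5 + 4 + 3 + 2 + 1] = 14.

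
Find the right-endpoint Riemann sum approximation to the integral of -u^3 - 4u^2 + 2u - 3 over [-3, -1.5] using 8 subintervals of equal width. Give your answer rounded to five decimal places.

Δu = (-1.5 − (-3))/8 = 0.1875.
Right endpoints: -2.8125, -2.625, -2.4375, -2.25, -2.0625, -1.875, -1.6875, -1.5.
f(-2.8125) = -73803/4096, f(-2.625) = -9075/512, f(-2.4375) = -70281/4096, f(-2.25) = -16.359375, f(-2.0625) = -62943/4096, f(-1.875) = -7281/512, f(-1.6875) = -53085/4096, f(-1.5) = -11.625.
Sum = Δu · [f(-2.8125) + f(-2.625) + f(-2.4375) + ...].
Sum ≈ -23.14380.

-23.14380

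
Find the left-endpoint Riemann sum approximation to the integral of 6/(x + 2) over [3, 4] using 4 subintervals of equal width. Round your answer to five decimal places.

1.11931

Δx = (4 − 3)/4 = 0.25.
Left endpoints: 3, 3.25, 3.5, 3.75.
f(3) = 1.2, f(3.25) = 8/7, f(3.5) = 12/11, f(3.75) = 24/23.
Sum = Δx · [f(3) + f(3.25) + f(3.5) + f(3.75)].
Sum ≈ 1.11931.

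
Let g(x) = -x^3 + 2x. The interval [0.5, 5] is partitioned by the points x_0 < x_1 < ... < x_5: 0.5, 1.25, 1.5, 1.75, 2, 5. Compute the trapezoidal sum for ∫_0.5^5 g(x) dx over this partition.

Subinterval widths: 0.75, 0.25, 0.25, 0.25, 3.
g(0.5) = 0.875, g(1.25) = 0.546875, g(1.5) = -0.375, g(1.75) = -1.859375, g(2) = -4, g(5) = -115.
On each subinterval the trapezoid contributes (Δx_i/2)·[g(x_{i-1}) + g(x_i)].
Sum = -178.95703125.

-178.95703125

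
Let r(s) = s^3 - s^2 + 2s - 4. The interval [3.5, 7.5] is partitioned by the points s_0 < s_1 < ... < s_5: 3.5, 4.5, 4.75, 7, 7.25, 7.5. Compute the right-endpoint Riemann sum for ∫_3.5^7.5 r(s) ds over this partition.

Subinterval widths: 1, 0.25, 2.25, 0.25, 0.25.
Right endpoints: 4.5, 4.75, 7, 7.25, 7.5.
r(4.5) = 75.875, r(4.75) = 90.109375, r(7) = 304, r(7.25) = 339.015625, r(7.5) = 376.625.
Sum = Σ Δs_i · r(s_i).
Sum = 961.3125.

961.3125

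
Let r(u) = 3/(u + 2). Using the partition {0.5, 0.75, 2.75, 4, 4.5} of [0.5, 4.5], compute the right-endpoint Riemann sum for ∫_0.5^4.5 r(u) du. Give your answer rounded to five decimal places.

Subinterval widths: 0.25, 2, 1.25, 0.5.
Right endpoints: 0.75, 2.75, 4, 4.5.
r(0.75) = 12/11, r(2.75) = 12/19, r(4) = 0.5, r(4.5) = 6/13.
Sum = Σ Δu_i · r(u_i).
Sum ≈ 2.39165.

2.39165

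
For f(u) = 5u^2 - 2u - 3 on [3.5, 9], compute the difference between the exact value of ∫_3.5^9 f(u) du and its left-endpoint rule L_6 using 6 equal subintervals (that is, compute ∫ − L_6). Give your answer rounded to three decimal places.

Exact integral: ∫_3.5^9 f(u) du ≈ 1058.29167.
L_6 ≈ 909.63252.
Error ≈ 1058.29167 − 909.63252 ≈ 148.659.

148.659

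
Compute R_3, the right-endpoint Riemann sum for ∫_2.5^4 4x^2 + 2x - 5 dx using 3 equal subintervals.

Δx = (4 − 2.5)/3 = 0.5.
Right endpoints: 3, 3.5, 4.
f(3) = 37, f(3.5) = 51, f(4) = 67.
Sum = Δx · [f(3) + f(3.5) + f(4)].
Sum = 77.5.

77.5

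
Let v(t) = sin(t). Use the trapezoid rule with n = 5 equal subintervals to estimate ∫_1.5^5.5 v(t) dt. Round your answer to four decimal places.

-0.6035

Δt = (5.5 − 1.5)/5 = 0.8.
v(1.5) ≈ 0.9975, v(2.3) ≈ 0.7457, v(3.1) ≈ 0.0416, v(3.9) ≈ -0.6878, v(4.7) ≈ -0.9999, v(5.5) ≈ -0.7055.
T_5 = (Δt/2)·[v(t_0) + 2v(t_1) + ... + 2v(t_{4}) + v(t_5)].
Sum ≈ -0.6035.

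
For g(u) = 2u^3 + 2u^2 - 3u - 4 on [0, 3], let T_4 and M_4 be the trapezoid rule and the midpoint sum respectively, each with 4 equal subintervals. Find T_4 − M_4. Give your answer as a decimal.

T_4 = 36.09375.
M_4 = 31.453125.
T_4 − M_4 = 4.640625.

4.640625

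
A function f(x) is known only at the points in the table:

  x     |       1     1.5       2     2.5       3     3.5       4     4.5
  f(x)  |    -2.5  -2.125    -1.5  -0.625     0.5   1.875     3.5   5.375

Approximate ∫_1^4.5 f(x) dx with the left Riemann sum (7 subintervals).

Δx = 0.5.
Sum = 0.5·[(-2.5) + (-2.125) + (-1.5) + (-0.625) + 0.5 + 1.875 + 3.5] = -0.4375.

-0.4375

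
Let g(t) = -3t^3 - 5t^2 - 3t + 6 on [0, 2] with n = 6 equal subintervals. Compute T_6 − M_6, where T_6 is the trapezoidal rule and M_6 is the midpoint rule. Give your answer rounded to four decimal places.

-0.7778

T_6 ≈ -19.851852.
M_6 ≈ -19.074074.
T_6 − M_6 ≈ -0.7778.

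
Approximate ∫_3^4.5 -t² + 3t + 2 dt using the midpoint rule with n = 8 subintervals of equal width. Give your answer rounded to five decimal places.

Δt = (4.5 − 3)/8 = 0.1875.
Midpoints: 3.09375, 3.28125, 3.46875, 3.65625, 3.84375, 4.03125, 4.21875, 4.40625.
f(3.09375) = 1751/1024, f(3.28125) = 1103/1024, f(3.46875) = 383/1024, f(3.65625) = -409/1024, f(3.84375) = -1273/1024, f(4.03125) = -2209/1024, f(4.21875) = -3217/1024, f(4.40625) = -4297/1024.
Sum = Δt · [f(3.09375) + f(3.28125) + f(3.46875) + ...].
Sum ≈ -1.49561.

-1.49561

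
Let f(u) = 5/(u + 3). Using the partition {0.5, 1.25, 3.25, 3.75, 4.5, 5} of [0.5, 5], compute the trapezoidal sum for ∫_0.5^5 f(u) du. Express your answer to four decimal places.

4.1892

Subinterval widths: 0.75, 2, 0.5, 0.75, 0.5.
f(0.5) = 10/7, f(1.25) = 20/17, f(3.25) = 0.8, f(3.75) = 20/27, f(4.5) = 2/3, f(5) = 0.625.
On each subinterval the trapezoid contributes (Δu_i/2)·[f(u_{i-1}) + f(u_i)].
Sum ≈ 4.1892.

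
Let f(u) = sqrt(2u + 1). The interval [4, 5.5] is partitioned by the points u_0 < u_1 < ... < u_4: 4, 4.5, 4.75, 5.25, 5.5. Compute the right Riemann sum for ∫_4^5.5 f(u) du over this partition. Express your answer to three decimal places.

4.953

Subinterval widths: 0.5, 0.25, 0.5, 0.25.
Right endpoints: 4.5, 4.75, 5.25, 5.5.
f(4.5) ≈ 3.162, f(4.75) ≈ 3.240, f(5.25) ≈ 3.391, f(5.5) ≈ 3.464.
Sum = Σ Δu_i · f(u_i).
Sum ≈ 4.953.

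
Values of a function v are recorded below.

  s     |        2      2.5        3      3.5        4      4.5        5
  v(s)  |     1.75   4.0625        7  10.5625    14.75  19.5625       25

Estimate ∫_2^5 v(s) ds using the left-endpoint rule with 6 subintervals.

Δs = 0.5.
Sum = 0.5·[1.75 + 4.0625 + 7 + 10.5625 + 14.75 + 19.5625] = 28.84375.

28.84375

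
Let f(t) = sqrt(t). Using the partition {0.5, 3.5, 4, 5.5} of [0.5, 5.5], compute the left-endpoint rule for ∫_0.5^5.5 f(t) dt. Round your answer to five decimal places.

6.05673

Subinterval widths: 3, 0.5, 1.5.
Left endpoints: 0.5, 3.5, 4.
f(0.5) ≈ 0.70711, f(3.5) ≈ 1.87083, f(4) ≈ 2.00000.
Sum = Σ Δt_i · f(t_i).
Sum ≈ 6.05673.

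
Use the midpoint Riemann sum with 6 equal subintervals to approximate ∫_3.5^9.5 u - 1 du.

33

Δu = (9.5 − 3.5)/6 = 1.
Midpoints: 4, 5, 6, 7, 8, 9.
f(4) = 3, f(5) = 4, f(6) = 5, f(7) = 6, f(8) = 7, f(9) = 8.
Sum = Δu · [f(4) + f(5) + f(6) + ...].
Sum = 33.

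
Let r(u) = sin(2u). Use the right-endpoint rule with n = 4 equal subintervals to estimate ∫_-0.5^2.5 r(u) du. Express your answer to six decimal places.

0.059262

Δu = (2.5 − (-0.5))/4 = 0.75.
Right endpoints: 0.25, 1, 1.75, 2.5.
r(0.25) ≈ 0.479426, r(1) ≈ 0.909297, r(1.75) ≈ -0.350783, r(2.5) ≈ -0.958924.
Sum = Δu · [r(0.25) + r(1) + r(1.75) + r(2.5)].
Sum ≈ 0.059262.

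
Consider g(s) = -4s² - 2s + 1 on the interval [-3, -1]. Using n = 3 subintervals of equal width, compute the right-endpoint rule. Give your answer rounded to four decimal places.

Δs = (-1 − (-3))/3 = 2/3.
Right endpoints: -7/3, -5/3, -1.
g(-7/3) = -145/9, g(-5/3) = -61/9, g(-1) = -1.
Sum = Δs · [g(-7/3) + g(-5/3) + g(-1)].
Sum ≈ -15.9259.

-15.9259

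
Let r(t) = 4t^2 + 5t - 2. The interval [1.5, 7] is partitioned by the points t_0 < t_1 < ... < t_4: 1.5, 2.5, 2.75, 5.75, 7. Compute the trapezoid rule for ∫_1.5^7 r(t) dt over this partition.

578.6875

Subinterval widths: 1, 0.25, 3, 1.25.
r(1.5) = 14.5, r(2.5) = 35.5, r(2.75) = 42, r(5.75) = 159, r(7) = 229.
On each subinterval the trapezoid contributes (Δt_i/2)·[r(t_{i-1}) + r(t_i)].
Sum = 578.6875.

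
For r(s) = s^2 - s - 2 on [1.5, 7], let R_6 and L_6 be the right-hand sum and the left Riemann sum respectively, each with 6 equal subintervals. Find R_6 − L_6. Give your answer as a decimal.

R_6 ≈ 98.5098380.
L_6 ≈ 60.6973380.
R_6 − L_6 = 37.8125.

37.8125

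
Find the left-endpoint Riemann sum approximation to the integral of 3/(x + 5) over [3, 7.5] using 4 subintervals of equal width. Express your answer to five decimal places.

1.41771

Δx = (7.5 − 3)/4 = 1.125.
Left endpoints: 3, 4.125, 5.25, 6.375.
f(3) = 0.375, f(4.125) = 24/73, f(5.25) = 12/41, f(6.375) = 24/91.
Sum = Δx · [f(3) + f(4.125) + f(5.25) + f(6.375)].
Sum ≈ 1.41771.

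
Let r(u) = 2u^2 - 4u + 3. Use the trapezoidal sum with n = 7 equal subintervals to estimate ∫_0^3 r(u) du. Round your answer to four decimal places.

Δu = (3 − 0)/7 = 3/7.
r(0) = 3, r(3/7) = 81/49, r(6/7) = 51/49, r(9/7) = 57/49, r(12/7) = 99/49, r(15/7) = 177/49, r(18/7) = 291/49, r(3) = 9.
T_7 = (Δu/2)·[r(u_0) + 2r(u_1) + ... + 2r(u_{6}) + r(u_7)].
Sum ≈ 9.1837.

9.1837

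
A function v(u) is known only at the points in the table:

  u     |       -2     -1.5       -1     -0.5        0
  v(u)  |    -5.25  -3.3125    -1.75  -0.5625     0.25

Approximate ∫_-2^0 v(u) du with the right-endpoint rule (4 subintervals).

-2.6875

Δu = 0.5.
Sum = 0.5·[(-3.3125) + (-1.75) + (-0.5625) + 0.25] = -2.6875.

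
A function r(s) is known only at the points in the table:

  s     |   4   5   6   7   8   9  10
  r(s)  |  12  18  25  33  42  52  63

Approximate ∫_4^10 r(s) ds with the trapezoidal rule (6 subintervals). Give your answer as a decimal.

207.5

Δs = 1.
T_6 = (1/2)·[12 + 2·18 + 2·25 + 2·33 + 2·42 + 2·52 + 63] = 207.5.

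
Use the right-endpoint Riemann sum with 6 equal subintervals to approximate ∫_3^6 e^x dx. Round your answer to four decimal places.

Δx = (6 − 3)/6 = 0.5.
Right endpoints: 3.5, 4, 4.5, 5, 5.5, 6.
f(3.5) ≈ 33.1155, f(4) ≈ 54.5982, f(4.5) ≈ 90.0171, f(5) ≈ 148.4132, f(5.5) ≈ 244.6919, f(6) ≈ 403.4288.
Sum = Δx · [f(3.5) + f(4) + f(4.5) + ...].
Sum ≈ 487.1323.

487.1323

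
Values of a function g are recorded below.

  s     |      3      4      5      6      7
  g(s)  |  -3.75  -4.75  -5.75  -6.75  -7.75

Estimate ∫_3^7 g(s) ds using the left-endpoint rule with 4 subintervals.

Δs = 1.
Sum = 1·[(-3.75) + (-4.75) + (-5.75) + (-6.75)] = -21.

-21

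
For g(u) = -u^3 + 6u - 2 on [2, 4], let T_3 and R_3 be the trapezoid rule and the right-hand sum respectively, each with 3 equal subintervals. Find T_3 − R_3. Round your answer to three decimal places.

T_3 ≈ -29.33333.
R_3 = -44.
T_3 − R_3 ≈ 14.667.

14.667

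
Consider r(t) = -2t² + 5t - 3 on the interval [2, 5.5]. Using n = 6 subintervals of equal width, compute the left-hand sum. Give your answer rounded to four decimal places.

-40.6470

Δt = (5.5 − 2)/6 = 7/12.
Left endpoints: 2, 31/12, 19/6, 3.75, 13/3, 59/12.
r(2) = -1, r(31/12) = -247/72, r(19/6) = -65/9, r(3.75) = -12.375, r(13/3) = -170/9, r(59/12) = -1927/72.
Sum = Δt · [r(2) + r(31/12) + r(19/6) + ...].
Sum ≈ -40.6470.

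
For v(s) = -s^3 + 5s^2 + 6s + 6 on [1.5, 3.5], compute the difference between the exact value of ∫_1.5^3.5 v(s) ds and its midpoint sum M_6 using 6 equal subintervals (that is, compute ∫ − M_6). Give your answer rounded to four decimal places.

Exact integral: ∫_1.5^3.5 v(s) ds ≈ 71.583333.
M_6 ≈ 71.629630.
Error ≈ 71.583333 − 71.629630 ≈ -0.0463.

-0.0463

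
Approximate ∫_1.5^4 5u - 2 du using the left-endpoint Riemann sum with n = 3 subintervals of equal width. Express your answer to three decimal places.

Δu = (4 − 1.5)/3 = 5/6.
Left endpoints: 1.5, 7/3, 19/6.
f(1.5) = 5.5, f(7/3) = 29/3, f(19/6) = 83/6.
Sum = Δu · [f(1.5) + f(7/3) + f(19/6)].
Sum ≈ 24.167.

24.167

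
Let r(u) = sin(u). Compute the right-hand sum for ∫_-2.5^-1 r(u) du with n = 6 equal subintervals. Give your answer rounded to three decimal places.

Δu = (-1 − (-2.5))/6 = 0.25.
Right endpoints: -2.25, -2, -1.75, -1.5, -1.25, -1.
r(-2.25) ≈ -0.778, r(-2) ≈ -0.909, r(-1.75) ≈ -0.984, r(-1.5) ≈ -0.997, r(-1.25) ≈ -0.949, r(-1) ≈ -0.841.
Sum = Δu · [r(-2.25) + r(-2) + r(-1.75) + ...].
Sum ≈ -1.365.

-1.365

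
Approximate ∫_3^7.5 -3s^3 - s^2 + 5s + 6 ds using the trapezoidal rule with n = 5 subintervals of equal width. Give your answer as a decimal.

-2328.10875

Δs = (7.5 − 3)/5 = 0.9.
f(3) = -69, f(3.9) = -167.667, f(4.8) = -324.816, f(5.7) = -553.569, f(6.6) = -867.048, f(7.5) = -1278.375.
T_5 = (Δs/2)·[f(s_0) + 2f(s_1) + ... + 2f(s_{4}) + f(s_5)].
Sum = -2328.10875.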